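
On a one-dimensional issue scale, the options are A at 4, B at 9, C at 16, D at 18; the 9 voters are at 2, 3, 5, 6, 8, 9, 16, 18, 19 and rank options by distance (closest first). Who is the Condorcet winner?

B

With single-peaked preferences on a line, the Condorcet winner is the candidate closest to the median voter.
The median voter (position 8) is closest to B at 9.
Check: B vs C — voters closer to B: 6 of 9.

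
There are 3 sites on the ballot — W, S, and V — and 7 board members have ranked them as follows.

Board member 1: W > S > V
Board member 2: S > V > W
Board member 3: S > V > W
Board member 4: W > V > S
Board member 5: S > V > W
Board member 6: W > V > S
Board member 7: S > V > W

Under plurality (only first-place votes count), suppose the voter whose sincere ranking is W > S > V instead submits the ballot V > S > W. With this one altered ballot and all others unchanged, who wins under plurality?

S

First-place totals with the altered ballot: W 2, S 4, V 1.
The winner is unchanged: still S.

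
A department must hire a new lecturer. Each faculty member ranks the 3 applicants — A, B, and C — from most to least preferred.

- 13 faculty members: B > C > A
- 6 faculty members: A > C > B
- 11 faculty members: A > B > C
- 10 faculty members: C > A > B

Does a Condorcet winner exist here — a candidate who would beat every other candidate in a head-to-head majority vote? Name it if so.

No Condorcet winner

Head-to-head results (40 voters total):
A vs B: A wins 27–13.
A vs C: C wins 23–17.
B vs C: B wins 24–16.
No candidate beats all others: A beats B beats C beats A, a majority cycle.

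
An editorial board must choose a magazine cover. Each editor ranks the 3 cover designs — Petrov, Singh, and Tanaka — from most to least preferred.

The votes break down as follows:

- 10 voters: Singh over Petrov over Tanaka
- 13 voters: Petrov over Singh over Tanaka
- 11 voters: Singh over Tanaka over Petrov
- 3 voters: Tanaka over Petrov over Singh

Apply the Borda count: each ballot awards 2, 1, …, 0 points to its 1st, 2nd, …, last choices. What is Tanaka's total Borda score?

Borda scores:
  Petrov: 10·1 + 13·2 + 11·0 + 3·1 = 39
  Singh: 10·2 + 13·1 + 11·2 + 3·0 = 55
  Tanaka: 10·0 + 13·0 + 11·1 + 3·2 = 17

17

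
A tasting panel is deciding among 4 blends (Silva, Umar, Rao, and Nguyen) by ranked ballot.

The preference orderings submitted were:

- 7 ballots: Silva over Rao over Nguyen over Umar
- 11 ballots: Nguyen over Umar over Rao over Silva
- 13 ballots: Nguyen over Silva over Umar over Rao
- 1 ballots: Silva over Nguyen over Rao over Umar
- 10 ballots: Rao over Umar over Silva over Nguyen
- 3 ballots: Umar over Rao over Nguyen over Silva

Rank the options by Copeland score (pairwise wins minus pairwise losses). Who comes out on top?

Pairwise results:
  Silva vs Umar: Umar wins 24–21.
  Silva vs Rao: Rao wins 24–21.
  Silva vs Nguyen: Nguyen wins 27–18.
  Umar vs Rao: Umar wins 27–18.
  Umar vs Nguyen: Nguyen wins 32–13.
  Rao vs Nguyen: Nguyen wins 25–20.
Copeland scores (wins − losses):
  Silva: 0 − 3 = -3
  Umar: 2 − 1 = 1
  Rao: 1 − 2 = -1
  Nguyen: 3 − 0 = 3
Nguyen has the best Copeland score.

Nguyen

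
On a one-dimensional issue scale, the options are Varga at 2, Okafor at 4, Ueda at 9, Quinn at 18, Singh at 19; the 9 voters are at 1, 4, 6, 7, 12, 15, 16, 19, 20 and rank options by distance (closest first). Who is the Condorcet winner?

With single-peaked preferences on a line, the Condorcet winner is the candidate closest to the median voter.
The median voter (position 12) is closest to Ueda at 9.
Check: Ueda vs Quinn — voters closer to Ueda: 5 of 9.

Ueda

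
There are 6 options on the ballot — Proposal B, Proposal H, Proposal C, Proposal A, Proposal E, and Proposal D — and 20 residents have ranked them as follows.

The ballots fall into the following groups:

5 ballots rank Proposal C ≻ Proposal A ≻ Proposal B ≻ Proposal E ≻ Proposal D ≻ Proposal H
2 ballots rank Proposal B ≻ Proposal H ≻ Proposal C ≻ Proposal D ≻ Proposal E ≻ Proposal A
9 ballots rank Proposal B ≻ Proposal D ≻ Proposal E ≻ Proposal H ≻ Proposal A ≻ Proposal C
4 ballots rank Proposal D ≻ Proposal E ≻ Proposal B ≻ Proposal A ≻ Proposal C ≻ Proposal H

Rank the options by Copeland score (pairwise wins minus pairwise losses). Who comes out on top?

Pairwise results:
  Proposal B vs Proposal H: Proposal B wins 20–0.
  Proposal B vs Proposal C: Proposal B wins 15–5.
  Proposal B vs Proposal A: Proposal B wins 15–5.
  Proposal B vs Proposal E: Proposal B wins 16–4.
  Proposal B vs Proposal D: Proposal B wins 16–4.
  Proposal H vs Proposal C: Proposal H wins 11–9.
  Proposal H vs Proposal A: Proposal H wins 11–9.
  Proposal H vs Proposal E: Proposal E wins 18–2.
  Proposal H vs Proposal D: Proposal D wins 18–2.
  Proposal C vs Proposal A: Proposal A wins 13–7.
  Proposal C vs Proposal E: Proposal E wins 13–7.
  Proposal C vs Proposal D: Proposal D wins 13–7.
  Proposal A vs Proposal E: Proposal E wins 15–5.
  Proposal A vs Proposal D: Proposal D wins 15–5.
  Proposal E vs Proposal D: Proposal D wins 15–5.
Copeland scores (wins − losses):
  Proposal B: 5 − 0 = 5
  Proposal H: 2 − 3 = -1
  Proposal C: 0 − 5 = -5
  Proposal A: 1 − 4 = -3
  Proposal E: 3 − 2 = 1
  Proposal D: 4 − 1 = 3
Proposal B has the best Copeland score.

Proposal B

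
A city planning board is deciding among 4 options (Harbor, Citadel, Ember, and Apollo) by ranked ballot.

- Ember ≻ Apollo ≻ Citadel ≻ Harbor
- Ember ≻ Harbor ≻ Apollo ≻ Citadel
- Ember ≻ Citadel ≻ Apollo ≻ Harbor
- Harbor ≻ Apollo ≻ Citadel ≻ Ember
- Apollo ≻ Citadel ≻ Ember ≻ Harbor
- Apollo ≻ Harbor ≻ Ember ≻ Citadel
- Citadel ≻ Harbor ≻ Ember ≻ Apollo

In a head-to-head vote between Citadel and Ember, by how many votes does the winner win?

1

Ballots ranking Citadel above Ember: 3.
Ballots ranking Ember above Citadel: 4.
Ember wins 4–3, a margin of 1.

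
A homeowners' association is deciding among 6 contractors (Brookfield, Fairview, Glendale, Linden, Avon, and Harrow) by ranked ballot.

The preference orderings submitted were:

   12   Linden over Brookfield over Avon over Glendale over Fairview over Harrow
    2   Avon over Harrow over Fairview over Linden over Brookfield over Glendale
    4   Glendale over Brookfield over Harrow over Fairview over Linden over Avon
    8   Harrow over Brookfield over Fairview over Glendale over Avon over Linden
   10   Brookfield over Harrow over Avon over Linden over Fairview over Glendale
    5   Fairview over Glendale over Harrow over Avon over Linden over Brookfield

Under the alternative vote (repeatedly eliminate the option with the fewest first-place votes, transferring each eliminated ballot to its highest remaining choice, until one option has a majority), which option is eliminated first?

Round 1: Linden 12, Brookfield 10, Harrow 8, Fairview 5, Glendale 4, Avon 2. Avon has the fewest and is eliminated.
Round 2: Linden 12, Brookfield 10, Harrow 10, Fairview 5, Glendale 4. Glendale has the fewest and is eliminated.
Round 3: Brookfield 14, Linden 12, Harrow 10, Fairview 5. Fairview has the fewest and is eliminated.
Round 4: Harrow 15, Brookfield 14, Linden 12. Linden has the fewest and is eliminated.
Round 5: Brookfield 26, Harrow 15. Brookfield has a majority.

Avon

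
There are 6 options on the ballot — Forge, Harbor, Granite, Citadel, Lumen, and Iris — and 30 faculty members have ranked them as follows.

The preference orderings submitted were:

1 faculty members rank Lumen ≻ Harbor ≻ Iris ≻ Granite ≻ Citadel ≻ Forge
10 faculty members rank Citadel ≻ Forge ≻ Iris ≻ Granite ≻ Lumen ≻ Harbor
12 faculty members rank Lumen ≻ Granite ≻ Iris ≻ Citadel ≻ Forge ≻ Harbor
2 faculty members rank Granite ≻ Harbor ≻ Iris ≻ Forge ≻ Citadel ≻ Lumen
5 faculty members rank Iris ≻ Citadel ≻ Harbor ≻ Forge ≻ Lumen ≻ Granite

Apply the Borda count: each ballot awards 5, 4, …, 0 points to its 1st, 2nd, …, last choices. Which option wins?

Iris

Borda scores:
  Forge: 0 + 10·4 + 12·1 + 2·2 + 5·2 = 66
  Harbor: 4 + 10·0 + 12·0 + 2·4 + 5·3 = 27
  Granite: 2 + 10·2 + 12·4 + 2·5 + 5·0 = 80
  Citadel: 1 + 10·5 + 12·2 + 2·1 + 5·4 = 97
  Lumen: 5 + 10·1 + 12·5 + 2·0 + 5·1 = 80
  Iris: 3 + 10·3 + 12·3 + 2·3 + 5·5 = 100
Iris has the highest total.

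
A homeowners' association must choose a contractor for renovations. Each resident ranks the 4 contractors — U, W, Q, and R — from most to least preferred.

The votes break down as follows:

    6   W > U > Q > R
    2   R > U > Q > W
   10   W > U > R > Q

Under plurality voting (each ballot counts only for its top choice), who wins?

First-place vote totals:
  U: 0
  W: 16
  Q: 0
  R: 2
W has the most first-place votes.

W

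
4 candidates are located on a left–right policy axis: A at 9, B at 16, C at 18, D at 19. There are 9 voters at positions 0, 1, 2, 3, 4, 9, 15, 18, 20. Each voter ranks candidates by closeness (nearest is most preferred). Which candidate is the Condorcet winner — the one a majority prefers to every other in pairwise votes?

With single-peaked preferences on a line, the Condorcet winner is the candidate closest to the median voter.
The median voter (position 4) is closest to A at 9.
Check: A vs C — voters closer to A: 6 of 9.

A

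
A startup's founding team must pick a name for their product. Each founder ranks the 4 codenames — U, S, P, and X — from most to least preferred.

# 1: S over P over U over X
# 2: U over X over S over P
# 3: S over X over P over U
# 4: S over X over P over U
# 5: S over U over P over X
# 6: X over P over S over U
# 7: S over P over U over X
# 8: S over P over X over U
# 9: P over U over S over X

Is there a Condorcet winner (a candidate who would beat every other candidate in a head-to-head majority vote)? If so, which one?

S

Head-to-head results (9 voters total):
U vs S: S wins 7–2.
U vs P: P wins 7–2.
U vs X: U wins 5–4.
S vs P: S wins 7–2.
S vs X: S wins 7–2.
P vs X: P wins 5–4.
S beats each rival — U (7–2), P (7–2), X (7–2) — so S is the Condorcet winner.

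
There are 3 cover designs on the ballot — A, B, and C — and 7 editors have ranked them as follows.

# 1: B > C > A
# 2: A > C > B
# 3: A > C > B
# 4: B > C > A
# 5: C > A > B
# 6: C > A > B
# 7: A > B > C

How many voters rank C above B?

4

Ballots ranking C above B: 4.
Ballots ranking B above C: 3.
So 4 of 7 voters prefer C to B.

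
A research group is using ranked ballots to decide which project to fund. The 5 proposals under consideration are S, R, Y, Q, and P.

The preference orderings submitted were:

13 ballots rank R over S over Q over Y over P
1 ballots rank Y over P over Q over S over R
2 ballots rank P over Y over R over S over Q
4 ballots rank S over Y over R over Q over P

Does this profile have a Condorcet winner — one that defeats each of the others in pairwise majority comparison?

Head-to-head results (20 voters total):
S vs R: R wins 15–5.
S vs Y: S wins 17–3.
S vs Q: S wins 19–1.
S vs P: S wins 17–3.
R vs Y: R wins 13–7.
R vs Q: R wins 19–1.
R vs P: R wins 17–3.
Y vs Q: Q wins 13–7.
Y vs P: Y wins 18–2.
Q vs P: Q wins 17–3.
R beats each rival — S (15–5), Y (13–7), Q (19–1), P (17–3) — so R is the Condorcet winner.

Yes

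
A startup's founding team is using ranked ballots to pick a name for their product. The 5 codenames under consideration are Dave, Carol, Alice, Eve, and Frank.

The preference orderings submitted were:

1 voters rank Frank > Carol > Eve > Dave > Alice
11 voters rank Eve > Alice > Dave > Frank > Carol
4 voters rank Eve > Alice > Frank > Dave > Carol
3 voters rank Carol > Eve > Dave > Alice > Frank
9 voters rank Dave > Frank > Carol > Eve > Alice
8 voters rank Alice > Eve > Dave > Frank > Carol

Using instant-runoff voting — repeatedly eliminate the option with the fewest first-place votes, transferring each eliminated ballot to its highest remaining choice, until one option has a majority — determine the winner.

Eve

Round 1: Eve 15, Dave 9, Alice 8, Carol 3, Frank 1. Frank has the fewest and is eliminated.
Round 2: Eve 15, Dave 9, Alice 8, Carol 4. Carol has the fewest and is eliminated.
Round 3: Eve 19, Dave 9, Alice 8. Eve has a majority.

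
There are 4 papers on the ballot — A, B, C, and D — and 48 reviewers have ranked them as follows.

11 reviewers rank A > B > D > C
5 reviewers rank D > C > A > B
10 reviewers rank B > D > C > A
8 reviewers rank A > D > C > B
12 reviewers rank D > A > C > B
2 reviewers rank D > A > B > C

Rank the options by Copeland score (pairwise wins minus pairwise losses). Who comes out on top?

Pairwise results:
  A vs B: A wins 38–10.
  A vs C: A wins 33–15.
  A vs D: D wins 29–19.
  B vs C: C wins 25–23.
  B vs D: D wins 27–21.
  C vs D: D wins 48–0.
Copeland scores (wins − losses):
  A: 2 − 1 = 1
  B: 0 − 3 = -3
  C: 1 − 2 = -1
  D: 3 − 0 = 3
D has the best Copeland score.

D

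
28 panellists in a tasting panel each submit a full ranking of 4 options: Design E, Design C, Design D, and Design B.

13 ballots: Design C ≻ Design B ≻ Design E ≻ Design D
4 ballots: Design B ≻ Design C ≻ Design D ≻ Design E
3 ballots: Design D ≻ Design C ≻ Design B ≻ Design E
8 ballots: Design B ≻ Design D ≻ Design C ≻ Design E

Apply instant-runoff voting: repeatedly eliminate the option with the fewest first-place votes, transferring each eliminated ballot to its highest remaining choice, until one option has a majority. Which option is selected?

Design C

Round 1: Design C 13, Design B 12, Design D 3, Design E 0. Design E has the fewest and is eliminated.
Round 2: Design C 13, Design B 12, Design D 3. Design D has the fewest and is eliminated.
Round 3: Design C 16, Design B 12. Design C has a majority.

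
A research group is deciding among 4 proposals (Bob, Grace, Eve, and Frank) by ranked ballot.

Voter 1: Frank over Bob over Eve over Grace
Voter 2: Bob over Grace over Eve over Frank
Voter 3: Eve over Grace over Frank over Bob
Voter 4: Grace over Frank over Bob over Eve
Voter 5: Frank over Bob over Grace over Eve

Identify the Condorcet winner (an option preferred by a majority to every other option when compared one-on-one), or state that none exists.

No Condorcet winner

Head-to-head results (5 voters total):
Bob vs Grace: Bob wins 3–2.
Bob vs Eve: Bob wins 4–1.
Bob vs Frank: Frank wins 4–1.
Grace vs Eve: Grace wins 3–2.
Grace vs Frank: Grace wins 3–2.
Eve vs Frank: Frank wins 3–2.
No candidate beats all others: Bob beats Grace beats Frank beats Bob, a majority cycle.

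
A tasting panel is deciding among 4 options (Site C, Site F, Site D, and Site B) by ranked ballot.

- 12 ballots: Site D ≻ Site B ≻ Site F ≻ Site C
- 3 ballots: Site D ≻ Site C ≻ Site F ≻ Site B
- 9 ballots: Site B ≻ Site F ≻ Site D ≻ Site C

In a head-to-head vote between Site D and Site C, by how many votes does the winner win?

24

Ballots ranking Site D above Site C: 12+3+9 = 24.
Ballots ranking Site C above Site D: 0.
Site D wins 24–0, a margin of 24.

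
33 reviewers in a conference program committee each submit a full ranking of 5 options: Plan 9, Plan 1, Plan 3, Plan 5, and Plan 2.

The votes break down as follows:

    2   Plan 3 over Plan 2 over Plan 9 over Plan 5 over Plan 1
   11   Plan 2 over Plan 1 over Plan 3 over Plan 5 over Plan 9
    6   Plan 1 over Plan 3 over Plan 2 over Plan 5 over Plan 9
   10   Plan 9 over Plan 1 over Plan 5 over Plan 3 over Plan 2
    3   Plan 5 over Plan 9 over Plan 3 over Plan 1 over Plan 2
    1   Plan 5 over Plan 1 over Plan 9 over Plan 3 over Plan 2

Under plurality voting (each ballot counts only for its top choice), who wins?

Plan 2

First-place vote totals:
  Plan 9: 10
  Plan 1: 6
  Plan 3: 2
  Plan 5: 4
  Plan 2: 11
Plan 2 has the most first-place votes.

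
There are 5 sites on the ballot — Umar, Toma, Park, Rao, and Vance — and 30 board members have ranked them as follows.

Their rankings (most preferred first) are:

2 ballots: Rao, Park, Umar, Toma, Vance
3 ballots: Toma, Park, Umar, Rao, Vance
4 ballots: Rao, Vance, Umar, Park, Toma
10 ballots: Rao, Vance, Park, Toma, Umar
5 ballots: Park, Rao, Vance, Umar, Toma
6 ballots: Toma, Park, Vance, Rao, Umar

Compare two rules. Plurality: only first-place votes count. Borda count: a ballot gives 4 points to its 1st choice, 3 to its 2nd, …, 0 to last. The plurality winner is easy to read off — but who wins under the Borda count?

Rao

Plurality first-place counts: Umar 0, Toma 9, Park 5, Rao 16, Vance 0 → Rao.
Borda totals: Umar 23, Toma 48, Park 77, Rao 88, Vance 64 → Rao.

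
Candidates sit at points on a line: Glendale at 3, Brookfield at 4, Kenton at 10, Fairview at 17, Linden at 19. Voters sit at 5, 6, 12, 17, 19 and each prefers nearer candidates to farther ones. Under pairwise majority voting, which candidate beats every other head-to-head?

With single-peaked preferences on a line, the Condorcet winner is the candidate closest to the median voter.
The median voter (position 12) is closest to Kenton at 10.
Check: Kenton vs Glendale — voters closer to Kenton: 3 of 5.

Kenton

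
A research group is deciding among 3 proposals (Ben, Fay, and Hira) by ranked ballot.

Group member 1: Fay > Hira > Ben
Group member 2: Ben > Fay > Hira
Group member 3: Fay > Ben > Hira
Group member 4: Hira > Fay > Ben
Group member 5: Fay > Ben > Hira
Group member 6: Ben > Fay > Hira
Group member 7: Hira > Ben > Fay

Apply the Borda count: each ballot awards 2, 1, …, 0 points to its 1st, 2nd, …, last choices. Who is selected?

Borda scores:
  Ben: 0 + 2 + 1 + 0 + 1 + 2 + 1 = 7
  Fay: 2 + 1 + 2 + 1 + 2 + 1 + 0 = 9
  Hira: 1 + 0 + 0 + 2 + 0 + 0 + 2 = 5
Fay has the highest total.

Fay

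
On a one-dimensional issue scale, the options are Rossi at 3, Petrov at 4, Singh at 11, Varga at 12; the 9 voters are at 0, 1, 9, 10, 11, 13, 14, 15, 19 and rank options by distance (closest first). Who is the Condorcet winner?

Singh

With single-peaked preferences on a line, the Condorcet winner is the candidate closest to the median voter.
The median voter (position 11) is closest to Singh at 11.
Check: Singh vs Varga — voters closer to Singh: 5 of 9.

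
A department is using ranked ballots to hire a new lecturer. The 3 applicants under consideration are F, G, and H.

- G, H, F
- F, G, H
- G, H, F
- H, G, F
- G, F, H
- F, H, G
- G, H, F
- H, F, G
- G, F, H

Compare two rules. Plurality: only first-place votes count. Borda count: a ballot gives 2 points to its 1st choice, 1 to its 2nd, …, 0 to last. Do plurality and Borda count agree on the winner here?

Plurality first-place counts: F 2, G 5, H 2 → G.
Borda totals: F 7, G 12, H 8 → G.
The two rules agree on G.

Yes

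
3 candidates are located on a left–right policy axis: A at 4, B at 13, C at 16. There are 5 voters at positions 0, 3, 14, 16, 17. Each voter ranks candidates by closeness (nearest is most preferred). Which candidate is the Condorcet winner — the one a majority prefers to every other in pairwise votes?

B

With single-peaked preferences on a line, the Condorcet winner is the candidate closest to the median voter.
The median voter (position 14) is closest to B at 13.
Check: B vs A — voters closer to B: 3 of 5.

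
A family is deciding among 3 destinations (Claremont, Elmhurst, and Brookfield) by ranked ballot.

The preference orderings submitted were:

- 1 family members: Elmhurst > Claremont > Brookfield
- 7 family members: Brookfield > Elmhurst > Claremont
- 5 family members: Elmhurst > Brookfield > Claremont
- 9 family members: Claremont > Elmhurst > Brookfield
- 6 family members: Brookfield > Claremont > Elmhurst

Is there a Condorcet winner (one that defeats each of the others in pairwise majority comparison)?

Head-to-head results (28 voters total):
Claremont vs Elmhurst: Claremont wins 15–13.
Claremont vs Brookfield: Brookfield wins 18–10.
Elmhurst vs Brookfield: Elmhurst wins 15–13.
No candidate beats all others: Claremont beats Elmhurst beats Brookfield beats Claremont, a majority cycle.

No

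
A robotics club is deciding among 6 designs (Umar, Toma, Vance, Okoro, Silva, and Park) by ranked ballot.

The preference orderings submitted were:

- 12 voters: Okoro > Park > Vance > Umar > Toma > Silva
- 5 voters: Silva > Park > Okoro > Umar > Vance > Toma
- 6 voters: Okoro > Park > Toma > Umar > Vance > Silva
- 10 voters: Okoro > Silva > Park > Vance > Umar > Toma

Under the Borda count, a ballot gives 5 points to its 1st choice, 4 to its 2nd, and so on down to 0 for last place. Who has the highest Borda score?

Borda scores:
  Umar: 12·2 + 5·2 + 6·2 + 10·1 = 56
  Toma: 12·1 + 5·0 + 6·3 + 10·0 = 30
  Vance: 12·3 + 5·1 + 6·1 + 10·2 = 67
  Okoro: 12·5 + 5·3 + 6·5 + 10·5 = 155
  Silva: 12·0 + 5·5 + 6·0 + 10·4 = 65
  Park: 12·4 + 5·4 + 6·4 + 10·3 = 122
Okoro has the highest total.

Okoro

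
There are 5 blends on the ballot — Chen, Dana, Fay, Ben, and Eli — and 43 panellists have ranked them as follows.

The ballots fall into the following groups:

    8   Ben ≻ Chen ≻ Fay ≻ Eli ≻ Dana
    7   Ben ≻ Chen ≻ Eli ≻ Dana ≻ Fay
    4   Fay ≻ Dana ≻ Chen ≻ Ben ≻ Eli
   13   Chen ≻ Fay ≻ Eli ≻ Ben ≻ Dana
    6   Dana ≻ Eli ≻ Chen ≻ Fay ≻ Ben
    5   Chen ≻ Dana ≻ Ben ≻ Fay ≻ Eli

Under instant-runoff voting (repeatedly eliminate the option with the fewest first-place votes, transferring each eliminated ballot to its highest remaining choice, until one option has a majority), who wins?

Round 1: Chen 18, Ben 15, Dana 6, Fay 4, Eli 0. Eli has the fewest and is eliminated.
Round 2: Chen 18, Ben 15, Dana 6, Fay 4. Fay has the fewest and is eliminated.
Round 3: Chen 18, Ben 15, Dana 10. Dana has the fewest and is eliminated.
Round 4: Chen 28, Ben 15. Chen has a majority.

Chen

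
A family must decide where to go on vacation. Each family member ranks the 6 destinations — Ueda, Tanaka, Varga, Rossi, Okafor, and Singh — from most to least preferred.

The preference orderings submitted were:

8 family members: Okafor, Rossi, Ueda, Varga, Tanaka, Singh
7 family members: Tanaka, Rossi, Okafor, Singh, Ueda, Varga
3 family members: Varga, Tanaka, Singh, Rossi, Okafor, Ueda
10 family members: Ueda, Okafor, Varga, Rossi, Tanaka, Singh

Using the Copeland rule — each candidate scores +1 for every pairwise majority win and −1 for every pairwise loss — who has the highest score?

Pairwise results:
  Ueda vs Tanaka: Ueda wins 18–10.
  Ueda vs Varga: Ueda wins 25–3.
  Ueda vs Rossi: Rossi wins 18–10.
  Ueda vs Okafor: Okafor wins 18–10.
  Ueda vs Singh: Ueda wins 18–10.
  Tanaka vs Varga: Varga wins 21–7.
  Tanaka vs Rossi: Rossi wins 18–10.
  Tanaka vs Okafor: Okafor wins 18–10.
  Tanaka vs Singh: Tanaka wins 28–0.
  Varga vs Rossi: Rossi wins 15–13.
  Varga vs Okafor: Okafor wins 25–3.
  Varga vs Singh: Varga wins 21–7.
  Rossi vs Okafor: Okafor wins 18–10.
  Rossi vs Singh: Rossi wins 25–3.
  Okafor vs Singh: Okafor wins 25–3.
Copeland scores (wins − losses):
  Ueda: 3 − 2 = 1
  Tanaka: 1 − 4 = -3
  Varga: 2 − 3 = -1
  Rossi: 4 − 1 = 3
  Okafor: 5 − 0 = 5
  Singh: 0 − 5 = -5
Okafor has the best Copeland score.

Okafor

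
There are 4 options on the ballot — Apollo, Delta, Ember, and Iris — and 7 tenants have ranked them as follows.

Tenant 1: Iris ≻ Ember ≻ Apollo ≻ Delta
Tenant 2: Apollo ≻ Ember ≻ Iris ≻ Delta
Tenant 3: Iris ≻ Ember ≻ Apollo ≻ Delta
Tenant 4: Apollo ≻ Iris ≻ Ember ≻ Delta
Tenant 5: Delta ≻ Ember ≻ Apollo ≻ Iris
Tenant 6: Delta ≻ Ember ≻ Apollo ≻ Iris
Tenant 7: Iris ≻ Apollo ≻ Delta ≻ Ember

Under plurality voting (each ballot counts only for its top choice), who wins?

First-place vote totals:
  Apollo: 2
  Delta: 2
  Ember: 0
  Iris: 3
Iris has the most first-place votes.

Iris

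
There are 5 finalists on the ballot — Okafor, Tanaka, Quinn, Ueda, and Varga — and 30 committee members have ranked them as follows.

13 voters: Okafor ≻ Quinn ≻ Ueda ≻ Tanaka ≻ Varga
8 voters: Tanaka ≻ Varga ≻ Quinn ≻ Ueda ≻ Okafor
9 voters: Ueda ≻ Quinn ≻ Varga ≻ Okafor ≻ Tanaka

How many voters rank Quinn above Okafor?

17

Ballots ranking Quinn above Okafor: 8+9 = 17.
Ballots ranking Okafor above Quinn: 13.
So 17 of 30 voters prefer Quinn to Okafor.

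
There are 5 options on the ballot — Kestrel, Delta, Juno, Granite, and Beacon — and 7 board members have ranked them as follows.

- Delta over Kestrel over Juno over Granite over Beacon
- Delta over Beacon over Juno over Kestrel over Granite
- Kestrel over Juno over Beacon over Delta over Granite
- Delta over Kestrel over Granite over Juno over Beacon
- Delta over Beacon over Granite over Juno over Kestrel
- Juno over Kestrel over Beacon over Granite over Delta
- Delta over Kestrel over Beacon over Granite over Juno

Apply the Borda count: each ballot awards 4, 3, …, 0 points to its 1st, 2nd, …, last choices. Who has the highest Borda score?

Borda scores:
  Kestrel: 3 + 1 + 4 + 3 + 0 + 3 + 3 = 17
  Delta: 4 + 4 + 1 + 4 + 4 + 0 + 4 = 21
  Juno: 2 + 2 + 3 + 1 + 1 + 4 + 0 = 13
  Granite: 1 + 0 + 0 + 2 + 2 + 1 + 1 = 7
  Beacon: 0 + 3 + 2 + 0 + 3 + 2 + 2 = 12
Delta has the highest total.

Delta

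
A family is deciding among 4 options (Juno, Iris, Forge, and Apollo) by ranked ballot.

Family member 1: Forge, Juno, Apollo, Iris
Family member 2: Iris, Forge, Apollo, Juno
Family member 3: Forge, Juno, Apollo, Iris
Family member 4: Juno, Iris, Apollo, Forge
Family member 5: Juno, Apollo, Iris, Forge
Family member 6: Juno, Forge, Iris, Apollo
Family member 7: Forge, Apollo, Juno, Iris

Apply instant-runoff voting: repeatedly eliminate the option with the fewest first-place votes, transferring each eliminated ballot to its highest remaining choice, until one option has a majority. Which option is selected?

Round 1: Juno 3, Forge 3, Iris 1, Apollo 0. Apollo has the fewest and is eliminated.
Round 2: Juno 3, Forge 3, Iris 1. Iris has the fewest and is eliminated.
Round 3: Forge 4, Juno 3. Forge has a majority.

Forge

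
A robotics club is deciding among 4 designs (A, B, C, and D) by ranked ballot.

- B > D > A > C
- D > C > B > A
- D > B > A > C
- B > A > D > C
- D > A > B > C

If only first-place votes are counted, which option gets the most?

D

First-place vote totals:
  A: 0
  B: 2
  C: 0
  D: 3
D has the most first-place votes.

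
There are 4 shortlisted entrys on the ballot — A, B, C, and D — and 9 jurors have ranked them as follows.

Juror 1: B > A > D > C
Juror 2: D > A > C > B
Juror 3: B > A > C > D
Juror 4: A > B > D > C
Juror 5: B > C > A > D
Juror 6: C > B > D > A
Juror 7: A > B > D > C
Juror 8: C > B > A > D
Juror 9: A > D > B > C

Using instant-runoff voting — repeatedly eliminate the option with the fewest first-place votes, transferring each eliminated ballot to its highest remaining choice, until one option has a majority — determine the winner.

Round 1: A 3, B 3, C 2, D 1. D has the fewest and is eliminated.
Round 2: A 4, B 3, C 2. C has the fewest and is eliminated.
Round 3: B 5, A 4. B has a majority.

B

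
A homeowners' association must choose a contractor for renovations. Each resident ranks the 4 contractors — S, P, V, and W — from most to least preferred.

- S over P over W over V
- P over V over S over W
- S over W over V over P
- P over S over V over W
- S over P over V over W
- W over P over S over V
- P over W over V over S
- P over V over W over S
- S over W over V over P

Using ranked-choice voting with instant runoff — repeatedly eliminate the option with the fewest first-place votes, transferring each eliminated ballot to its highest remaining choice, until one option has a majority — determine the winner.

Round 1: S 4, P 4, W 1, V 0. V has the fewest and is eliminated.
Round 2: S 4, P 4, W 1. W has the fewest and is eliminated.
Round 3: P 5, S 4. P has a majority.

P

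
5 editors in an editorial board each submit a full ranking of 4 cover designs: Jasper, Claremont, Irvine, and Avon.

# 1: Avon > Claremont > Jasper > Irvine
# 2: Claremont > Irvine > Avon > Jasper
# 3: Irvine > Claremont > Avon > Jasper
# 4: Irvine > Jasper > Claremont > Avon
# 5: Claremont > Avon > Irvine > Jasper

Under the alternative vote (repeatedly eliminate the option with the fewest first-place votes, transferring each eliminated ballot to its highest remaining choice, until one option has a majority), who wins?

Round 1: Claremont 2, Irvine 2, Avon 1, Jasper 0. Jasper has the fewest and is eliminated.
Round 2: Claremont 2, Irvine 2, Avon 1. Avon has the fewest and is eliminated.
Round 3: Claremont 3, Irvine 2. Claremont has a majority.

Claremont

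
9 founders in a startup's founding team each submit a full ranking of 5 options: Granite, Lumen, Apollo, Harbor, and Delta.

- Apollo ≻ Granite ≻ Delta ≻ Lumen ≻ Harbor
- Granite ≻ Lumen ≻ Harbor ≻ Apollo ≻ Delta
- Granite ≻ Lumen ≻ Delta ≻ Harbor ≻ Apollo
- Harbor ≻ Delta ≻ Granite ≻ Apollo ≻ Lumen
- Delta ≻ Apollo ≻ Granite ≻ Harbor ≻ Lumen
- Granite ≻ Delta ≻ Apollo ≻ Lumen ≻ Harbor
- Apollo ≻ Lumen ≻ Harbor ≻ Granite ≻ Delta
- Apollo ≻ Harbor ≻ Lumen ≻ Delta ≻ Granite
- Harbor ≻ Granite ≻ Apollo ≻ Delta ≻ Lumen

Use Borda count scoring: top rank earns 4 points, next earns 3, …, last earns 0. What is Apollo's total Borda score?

21

Borda scores:
  Granite: 3 + 4 + 4 + 2 + 2 + 4 + 1 + 0 + 3 = 23
  Lumen: 1 + 3 + 3 + 0 + 0 + 1 + 3 + 2 + 0 = 13
  Apollo: 4 + 1 + 0 + 1 + 3 + 2 + 4 + 4 + 2 = 21
  Harbor: 0 + 2 + 1 + 4 + 1 + 0 + 2 + 3 + 4 = 17
  Delta: 2 + 0 + 2 + 3 + 4 + 3 + 0 + 1 + 1 = 16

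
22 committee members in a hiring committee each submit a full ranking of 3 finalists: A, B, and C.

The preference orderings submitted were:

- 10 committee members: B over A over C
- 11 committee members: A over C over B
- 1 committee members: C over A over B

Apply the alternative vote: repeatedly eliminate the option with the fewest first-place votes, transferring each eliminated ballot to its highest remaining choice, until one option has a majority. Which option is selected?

A

Round 1: A 11, B 10, C 1. C has the fewest and is eliminated.
Round 2: A 12, B 10. A has a majority.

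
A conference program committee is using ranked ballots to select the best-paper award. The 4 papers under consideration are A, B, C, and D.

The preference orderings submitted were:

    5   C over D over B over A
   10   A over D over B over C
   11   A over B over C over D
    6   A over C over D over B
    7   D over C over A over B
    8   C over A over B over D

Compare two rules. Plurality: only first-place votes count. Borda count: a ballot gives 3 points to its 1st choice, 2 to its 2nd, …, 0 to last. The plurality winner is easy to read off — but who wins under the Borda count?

Plurality first-place counts: A 27, B 0, C 13, D 7 → A.
Borda totals: A 104, B 45, C 76, D 57 → A.

A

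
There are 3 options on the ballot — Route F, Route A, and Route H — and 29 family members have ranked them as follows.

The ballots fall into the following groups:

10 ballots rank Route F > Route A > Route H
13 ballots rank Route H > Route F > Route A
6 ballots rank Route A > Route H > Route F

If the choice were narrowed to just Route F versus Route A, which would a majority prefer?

Ballots ranking Route F above Route A: 10+13 = 23.
Ballots ranking Route A above Route F: 6.
Route F wins the head-to-head, 23–6.

Route F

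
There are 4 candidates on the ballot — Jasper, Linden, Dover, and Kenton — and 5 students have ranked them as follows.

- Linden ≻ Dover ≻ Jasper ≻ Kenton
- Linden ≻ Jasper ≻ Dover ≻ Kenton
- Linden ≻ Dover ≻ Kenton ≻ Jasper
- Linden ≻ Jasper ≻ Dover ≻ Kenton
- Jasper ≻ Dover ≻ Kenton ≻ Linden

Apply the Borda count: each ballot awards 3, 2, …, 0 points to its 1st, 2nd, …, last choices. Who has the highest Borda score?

Borda scores:
  Jasper: 1 + 2 + 0 + 2 + 3 = 8
  Linden: 3 + 3 + 3 + 3 + 0 = 12
  Dover: 2 + 1 + 2 + 1 + 2 = 8
  Kenton: 0 + 0 + 1 + 0 + 1 = 2
Linden has the highest total.

Linden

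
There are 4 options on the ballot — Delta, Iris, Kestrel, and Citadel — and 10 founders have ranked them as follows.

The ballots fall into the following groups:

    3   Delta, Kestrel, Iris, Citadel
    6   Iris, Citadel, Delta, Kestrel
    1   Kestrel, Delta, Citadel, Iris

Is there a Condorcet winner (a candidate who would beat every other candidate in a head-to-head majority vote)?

Yes

Head-to-head results (10 voters total):
Delta vs Iris: Iris wins 6–4.
Delta vs Kestrel: Delta wins 9–1.
Delta vs Citadel: Citadel wins 6–4.
Iris vs Kestrel: Iris wins 6–4.
Iris vs Citadel: Iris wins 9–1.
Kestrel vs Citadel: Citadel wins 6–4.
Iris beats each rival — Delta (6–4), Kestrel (6–4), Citadel (9–1) — so Iris is the Condorcet winner.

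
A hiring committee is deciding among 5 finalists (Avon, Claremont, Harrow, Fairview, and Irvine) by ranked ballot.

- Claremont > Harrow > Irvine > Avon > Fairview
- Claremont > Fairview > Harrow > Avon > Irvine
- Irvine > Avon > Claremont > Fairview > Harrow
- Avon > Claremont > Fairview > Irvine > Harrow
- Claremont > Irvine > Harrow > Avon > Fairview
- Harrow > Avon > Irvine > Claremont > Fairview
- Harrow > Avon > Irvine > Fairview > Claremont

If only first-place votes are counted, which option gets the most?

Claremont

First-place vote totals:
  Avon: 1
  Claremont: 3
  Harrow: 2
  Fairview: 0
  Irvine: 1
Claremont has the most first-place votes.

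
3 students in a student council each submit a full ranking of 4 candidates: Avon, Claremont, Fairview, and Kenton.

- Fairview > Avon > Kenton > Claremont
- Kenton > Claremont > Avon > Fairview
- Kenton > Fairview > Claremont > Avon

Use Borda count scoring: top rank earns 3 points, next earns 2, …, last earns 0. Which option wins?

Kenton

Borda scores:
  Avon: 2 + 1 + 0 = 3
  Claremont: 0 + 2 + 1 = 3
  Fairview: 3 + 0 + 2 = 5
  Kenton: 1 + 3 + 3 = 7
Kenton has the highest total.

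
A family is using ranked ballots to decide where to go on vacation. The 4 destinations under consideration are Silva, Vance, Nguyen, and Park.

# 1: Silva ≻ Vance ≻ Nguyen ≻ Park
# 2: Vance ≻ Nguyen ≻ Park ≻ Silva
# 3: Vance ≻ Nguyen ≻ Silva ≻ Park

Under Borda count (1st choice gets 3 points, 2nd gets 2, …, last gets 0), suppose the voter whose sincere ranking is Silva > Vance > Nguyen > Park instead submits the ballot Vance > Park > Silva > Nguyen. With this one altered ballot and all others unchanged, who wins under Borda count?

Borda totals with the altered ballot: Silva 2, Vance 9, Nguyen 4, Park 3.
The winner is unchanged: still Vance.

Vance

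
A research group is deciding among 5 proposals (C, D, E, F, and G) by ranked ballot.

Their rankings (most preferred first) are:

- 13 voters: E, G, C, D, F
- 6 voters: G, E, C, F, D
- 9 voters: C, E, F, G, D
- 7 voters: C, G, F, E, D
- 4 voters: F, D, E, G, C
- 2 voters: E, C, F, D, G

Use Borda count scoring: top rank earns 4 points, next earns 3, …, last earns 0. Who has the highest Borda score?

Borda scores:
  C: 13·2 + 6·2 + 9·4 + 7·4 + 4·0 + 2·3 = 108
  D: 13·1 + 6·0 + 9·0 + 7·0 + 4·3 + 2·1 = 27
  E: 13·4 + 6·3 + 9·3 + 7·1 + 4·2 + 2·4 = 120
  F: 13·0 + 6·1 + 9·2 + 7·2 + 4·4 + 2·2 = 58
  G: 13·3 + 6·4 + 9·1 + 7·3 + 4·1 + 2·0 = 97
E has the highest total.

E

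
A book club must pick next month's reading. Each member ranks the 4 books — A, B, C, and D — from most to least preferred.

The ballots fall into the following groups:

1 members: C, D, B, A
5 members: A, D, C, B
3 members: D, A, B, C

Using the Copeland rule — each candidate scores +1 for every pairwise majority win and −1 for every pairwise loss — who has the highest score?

Pairwise results:
  A vs B: A wins 8–1.
  A vs C: A wins 8–1.
  A vs D: A wins 5–4.
  B vs C: C wins 6–3.
  B vs D: D wins 9–0.
  C vs D: D wins 8–1.
Copeland scores (wins − losses):
  A: 3 − 0 = 3
  B: 0 − 3 = -3
  C: 1 − 2 = -1
  D: 2 − 1 = 1
A has the best Copeland score.

A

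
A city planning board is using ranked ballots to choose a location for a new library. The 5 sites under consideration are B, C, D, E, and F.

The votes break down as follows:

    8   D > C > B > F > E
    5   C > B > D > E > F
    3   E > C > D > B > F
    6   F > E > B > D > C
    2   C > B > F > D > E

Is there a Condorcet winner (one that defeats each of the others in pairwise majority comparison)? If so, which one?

No Condorcet winner

Head-to-head results (24 voters total):
B vs C: C wins 18–6.
B vs D: B wins 13–11.
B vs E: B wins 15–9.
B vs F: B wins 18–6.
C vs D: D wins 14–10.
C vs E: C wins 15–9.
C vs F: C wins 18–6.
D vs E: D wins 15–9.
D vs F: D wins 16–8.
E vs F: F wins 16–8.
No candidate beats all others: B beats D beats C beats B, a majority cycle.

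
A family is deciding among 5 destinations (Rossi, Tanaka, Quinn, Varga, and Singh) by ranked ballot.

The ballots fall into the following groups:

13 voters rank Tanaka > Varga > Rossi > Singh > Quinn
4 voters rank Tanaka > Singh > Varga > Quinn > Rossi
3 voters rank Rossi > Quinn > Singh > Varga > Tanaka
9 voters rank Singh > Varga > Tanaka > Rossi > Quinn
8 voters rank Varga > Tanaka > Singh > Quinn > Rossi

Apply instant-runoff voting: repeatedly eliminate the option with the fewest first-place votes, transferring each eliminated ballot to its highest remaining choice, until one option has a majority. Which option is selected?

Round 1: Tanaka 17, Singh 9, Varga 8, Rossi 3, Quinn 0. Quinn has the fewest and is eliminated.
Round 2: Tanaka 17, Singh 9, Varga 8, Rossi 3. Rossi has the fewest and is eliminated.
Round 3: Tanaka 17, Singh 12, Varga 8. Varga has the fewest and is eliminated.
Round 4: Tanaka 25, Singh 12. Tanaka has a majority.

Tanaka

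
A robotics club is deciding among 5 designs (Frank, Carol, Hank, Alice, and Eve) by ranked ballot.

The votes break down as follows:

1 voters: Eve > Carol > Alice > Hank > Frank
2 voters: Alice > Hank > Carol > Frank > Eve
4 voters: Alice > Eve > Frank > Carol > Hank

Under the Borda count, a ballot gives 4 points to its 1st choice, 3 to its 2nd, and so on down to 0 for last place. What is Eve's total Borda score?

16

Borda scores:
  Frank: 0 + 2·1 + 4·2 = 10
  Carol: 3 + 2·2 + 4·1 = 11
  Hank: 1 + 2·3 + 4·0 = 7
  Alice: 2 + 2·4 + 4·4 = 26
  Eve: 4 + 2·0 + 4·3 = 16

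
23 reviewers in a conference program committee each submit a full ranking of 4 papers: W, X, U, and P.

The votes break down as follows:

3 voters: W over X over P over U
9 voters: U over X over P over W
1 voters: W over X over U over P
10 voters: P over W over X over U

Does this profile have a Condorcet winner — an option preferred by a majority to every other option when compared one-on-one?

Head-to-head results (23 voters total):
W vs X: W wins 14–9.
W vs U: W wins 14–9.
W vs P: P wins 19–4.
X vs U: X wins 14–9.
X vs P: X wins 13–10.
U vs P: P wins 13–10.
No candidate beats all others: W beats X beats P beats W, a majority cycle.

No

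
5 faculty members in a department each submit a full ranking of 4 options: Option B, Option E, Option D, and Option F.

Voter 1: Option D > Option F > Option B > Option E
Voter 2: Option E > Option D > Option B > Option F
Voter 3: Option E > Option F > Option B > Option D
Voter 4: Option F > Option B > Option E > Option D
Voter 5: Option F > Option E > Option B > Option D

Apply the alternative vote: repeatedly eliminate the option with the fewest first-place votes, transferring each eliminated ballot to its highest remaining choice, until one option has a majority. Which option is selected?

Option F

Round 1: Option E 2, Option F 2, Option D 1, Option B 0. Option B has the fewest and is eliminated.
Round 2: Option E 2, Option F 2, Option D 1. Option D has the fewest and is eliminated.
Round 3: Option F 3, Option E 2. Option F has a majority.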